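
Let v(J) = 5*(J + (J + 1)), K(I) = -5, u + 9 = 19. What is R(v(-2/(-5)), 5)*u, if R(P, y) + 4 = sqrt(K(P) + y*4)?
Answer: -40 + 10*sqrt(15) ≈ -1.2702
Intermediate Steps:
u = 10 (u = -9 + 19 = 10)
v(J) = 5 + 10*J (v(J) = 5*(J + (1 + J)) = 5*(1 + 2*J) = 5 + 10*J)
R(P, y) = -4 + sqrt(-5 + 4*y) (R(P, y) = -4 + sqrt(-5 + y*4) = -4 + sqrt(-5 + 4*y))
R(v(-2/(-5)), 5)*u = (-4 + sqrt(-5 + 4*5))*10 = (-4 + sqrt(-5 + 20))*10 = (-4 + sqrt(15))*10 = -40 + 10*sqrt(15)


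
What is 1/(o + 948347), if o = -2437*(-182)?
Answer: 1/1391881 ≈ 7.1845e-7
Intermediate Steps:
o = 443534
1/(o + 948347) = 1/(443534 + 948347) = 1/1391881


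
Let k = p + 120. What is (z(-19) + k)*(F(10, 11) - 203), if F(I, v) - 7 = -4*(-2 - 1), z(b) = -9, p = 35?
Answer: -26864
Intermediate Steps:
k = 155 (k = 35 + 120 = 155)
F(I, v) = 19 (F(I, v) = 7 - 4*(-2 - 1) = 7 - 4*(-3) = 7 + 12 = 19)
(z(-19) + k)*(F(10, 11) - 203) = (-9 + 155)*(19 - 203) = 146*(-184) = -26864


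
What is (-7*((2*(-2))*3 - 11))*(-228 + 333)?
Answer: 16905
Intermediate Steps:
(-7*((2*(-2))*3 - 11))*(-228 + 333) = -7*(-4*3 - 11)*105 = -7*(-12 - 11)*105 = -7*(-23)*105 = 161*105 = 16905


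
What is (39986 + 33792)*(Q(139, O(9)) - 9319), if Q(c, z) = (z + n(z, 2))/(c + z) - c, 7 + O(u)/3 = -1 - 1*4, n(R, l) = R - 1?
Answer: -71877995166/103 ≈ -6.9784e+8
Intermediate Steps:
n(R, l) = -1 + R
O(u) = -36 (O(u) = -21 + 3*(-1 - 1*4) = -21 + 3*(-1 - 4) = -21 + 3*(-5) = -21 - 15 = -36)
Q(c, z) = -c + (-1 + 2*z)/(c + z) (Q(c, z) = (z + (-1 + z))/(c + z) - c = (-1 + 2*z)/(c + z) - c = -c + (-1 + 2*z)/(c + z))
(39986 + 33792)*(Q(139, O(9)) - 9319) = (39986 + 33792)*((-1 - 1*139² + 2*(-36) - 1*139*(-36))/(139 - 36) - 9319) = 73778*((-1 - 1*19321 - 72 + 5004)/103 - 9319) = 73778*((-1 - 19321 - 72 + 5004)/103 - 9319) = 73778*((1/103)*(-14390) - 9319) = 73778*(-14390/103 - 9319) = 73778*(-974247/103) = -71877995166/103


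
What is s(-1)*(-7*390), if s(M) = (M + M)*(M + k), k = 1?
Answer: 0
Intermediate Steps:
s(M) = 2*M*(1 + M) (s(M) = (M + M)*(M + 1) = (2*M)*(1 + M) = 2*M*(1 + M))
s(-1)*(-7*390) = (2*(-1)*(1 - 1))*(-7*390) = (2*(-1)*0)*(-2730) = 0*(-2730) = 0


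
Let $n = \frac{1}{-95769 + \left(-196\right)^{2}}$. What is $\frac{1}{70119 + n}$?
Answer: $\frac{57353}{4021535006} \approx 1.4261 \cdot 10^{-5}$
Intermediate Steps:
$n = - \frac{1}{57353}$ ($n = \frac{1}{-95769 + 38416} = \frac{1}{-57353} = - \frac{1}{57353} \approx -1.7436 \cdot 10^{-5}$)
$\frac{1}{70119 + n} = \frac{1}{70119 - \frac{1}{57353}} = \frac{1}{\frac{4021535006}{57353}} = \frac{57353}{4021535006}$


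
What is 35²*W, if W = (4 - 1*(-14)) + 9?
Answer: 33075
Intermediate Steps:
W = 27 (W = (4 + 14) + 9 = 18 + 9 = 27)
35²*W = 35²*27 = 1225*27 = 33075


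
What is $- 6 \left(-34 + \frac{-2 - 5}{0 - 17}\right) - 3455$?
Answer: $- \frac{55309}{17} \approx -3253.5$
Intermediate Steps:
$- 6 \left(-34 + \frac{-2 - 5}{0 - 17}\right) - 3455 = - 6 \left(-34 - \frac{7}{-17}\right) - 3455 = - 6 \left(-34 - - \frac{7}{17}\right) - 3455 = - 6 \left(-34 + \frac{7}{17}\right) - 3455 = \left(-6\right) \left(- \frac{571}{17}\right) - 3455 = \frac{3426}{17} - 3455 = - \frac{55309}{17}$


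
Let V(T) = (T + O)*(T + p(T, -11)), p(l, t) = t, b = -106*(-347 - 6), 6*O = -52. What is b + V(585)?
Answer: 1104700/3 ≈ 3.6823e+5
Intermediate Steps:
O = -26/3 (O = (⅙)*(-52) = -26/3 ≈ -8.6667)
b = 37418 (b = -106*(-353) = 37418)
V(T) = (-11 + T)*(-26/3 + T) (V(T) = (T - 26/3)*(T - 11) = (-26/3 + T)*(-11 + T) = (-11 + T)*(-26/3 + T))
b + V(585) = 37418 + (286/3 + 585² - 59/3*585) = 37418 + (286/3 + 342225 - 11505) = 37418 + 992446/3 = 1104700/3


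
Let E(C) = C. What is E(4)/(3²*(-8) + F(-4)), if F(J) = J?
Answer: -1/19 ≈ -0.052632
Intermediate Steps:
E(4)/(3²*(-8) + F(-4)) = 4/(3²*(-8) - 4) = 4/(9*(-8) - 4) = 4/(-72 - 4) = 4/(-76) = 4*(-1/76) = -1/19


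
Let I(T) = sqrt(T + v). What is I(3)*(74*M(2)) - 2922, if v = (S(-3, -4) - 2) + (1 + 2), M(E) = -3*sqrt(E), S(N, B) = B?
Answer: -2922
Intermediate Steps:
v = -3 (v = (-4 - 2) + (1 + 2) = -6 + 3 = -3)
I(T) = sqrt(-3 + T) (I(T) = sqrt(T - 3) = sqrt(-3 + T))
I(3)*(74*M(2)) - 2922 = sqrt(-3 + 3)*(74*(-3*sqrt(2))) - 2922 = sqrt(0)*(-222*sqrt(2)) - 2922 = 0*(-222*sqrt(2)) - 2922 = 0 - 2922 = -2922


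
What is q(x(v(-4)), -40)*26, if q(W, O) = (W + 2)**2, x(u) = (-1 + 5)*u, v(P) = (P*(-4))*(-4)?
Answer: 1677416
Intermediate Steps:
v(P) = 16*P (v(P) = -4*P*(-4) = 16*P)
x(u) = 4*u
q(W, O) = (2 + W)**2
q(x(v(-4)), -40)*26 = (2 + 4*(16*(-4)))**2*26 = (2 + 4*(-64))**2*26 = (2 - 256)**2*26 = (-254)**2*26 = 64516*26 = 1677416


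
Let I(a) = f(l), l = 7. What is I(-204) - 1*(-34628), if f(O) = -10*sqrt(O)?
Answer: 34628 - 10*sqrt(7) ≈ 34602.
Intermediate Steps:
I(a) = -10*sqrt(7)
I(-204) - 1*(-34628) = -10*sqrt(7) - 1*(-34628) = -10*sqrt(7) + 34628 = 34628 - 10*sqrt(7)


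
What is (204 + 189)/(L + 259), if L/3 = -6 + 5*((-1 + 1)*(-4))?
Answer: 393/241 ≈ 1.6307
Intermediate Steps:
L = -18 (L = 3*(-6 + 5*((-1 + 1)*(-4))) = 3*(-6 + 5*(0*(-4))) = 3*(-6 + 5*0) = 3*(-6 + 0) = 3*(-6) = -18)
(204 + 189)/(L + 259) = (204 + 189)/(-18 + 259) = 393/241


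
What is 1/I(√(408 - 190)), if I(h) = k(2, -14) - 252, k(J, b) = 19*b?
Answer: -1/518 ≈ -0.0019305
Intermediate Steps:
I(h) = -518 (I(h) = 19*(-14) - 252 = -266 - 252 = -518)
1/I(√(408 - 190)) = 1/(-518) = -1/518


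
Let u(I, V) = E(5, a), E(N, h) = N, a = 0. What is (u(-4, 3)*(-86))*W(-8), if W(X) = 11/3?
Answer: -4730/3 ≈ -1576.7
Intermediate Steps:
u(I, V) = 5
W(X) = 11/3 (W(X) = 11*(⅓) = 11/3)
(u(-4, 3)*(-86))*W(-8) = (5*(-86))*(11/3) = -430*11/3 = -4730/3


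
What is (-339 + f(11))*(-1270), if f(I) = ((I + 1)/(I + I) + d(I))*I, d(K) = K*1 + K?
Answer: 115570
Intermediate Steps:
d(K) = 2*K (d(K) = K + K = 2*K)
f(I) = I*(2*I + (1 + I)/(2*I)) (f(I) = ((I + 1)/(I + I) + 2*I)*I = ((1 + I)/((2*I)) + 2*I)*I = ((1 + I)*(1/(2*I)) + 2*I)*I = ((1 + I)/(2*I) + 2*I)*I = (2*I + (1 + I)/(2*I))*I = I*(2*I + (1 + I)/(2*I)))
(-339 + f(11))*(-1270) = (-339 + (½ + (½)*11 + 2*11²))*(-1270) = (-339 + (½ + 11/2 + 2*121))*(-1270) = (-339 + (½ + 11/2 + 242))*(-1270) = (-339 + 248)*(-1270) = -91*(-1270) = 115570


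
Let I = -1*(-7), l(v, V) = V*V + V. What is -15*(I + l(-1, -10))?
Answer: -1455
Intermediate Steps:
l(v, V) = V + V² (l(v, V) = V² + V = V + V²)
I = 7
-15*(I + l(-1, -10)) = -15*(7 - 10*(1 - 10)) = -15*(7 - 10*(-9)) = -15*(7 + 90) = -15*97 = -1455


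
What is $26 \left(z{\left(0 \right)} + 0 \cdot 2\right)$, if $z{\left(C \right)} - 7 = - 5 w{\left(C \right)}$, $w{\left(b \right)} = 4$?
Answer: $-338$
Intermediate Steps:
$z{\left(C \right)} = -13$ ($z{\left(C \right)} = 7 - 20 = -13$)
$26 \left(z{\left(0 \right)} + 0 \cdot 2\right) = 26 \left(-13 + 0 \cdot 2\right) = 26 \left(-13 + 0\right) = 26 \left(-13\right) = -338$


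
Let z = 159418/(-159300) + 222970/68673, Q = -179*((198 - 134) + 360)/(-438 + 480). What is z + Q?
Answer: -35492234117/19665450 ≈ -1804.8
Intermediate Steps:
Q = -37948/21 (Q = -179*(64 + 360)/42 = -75896/42 = -179*212/21 = -37948/21 ≈ -1807.0)
z = 6310069/2809350 (z = 159418*(-1/159300) + 222970*(1/68673) = -1351/1350 + 20270/6243 = 6310069/2809350 ≈ 2.2461)
z + Q = 6310069/2809350 - 37948/21 = -35492234117/19665450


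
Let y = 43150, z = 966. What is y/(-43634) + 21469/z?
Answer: 63935389/3010746 ≈ 21.236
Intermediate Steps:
y/(-43634) + 21469/z = 43150/(-43634) + 21469/966 = 43150*(-1/43634) + 21469*(1/966) = -21575/21817 + 3067/138 = 63935389/3010746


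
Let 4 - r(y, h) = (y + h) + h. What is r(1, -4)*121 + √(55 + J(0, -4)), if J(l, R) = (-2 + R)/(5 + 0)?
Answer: 1331 + √1345/5 ≈ 1338.3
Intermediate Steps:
J(l, R) = -⅖ + R/5 (J(l, R) = (-2 + R)/5 = (-2 + R)*(⅕) = -⅖ + R/5)
r(y, h) = 4 - y - 2*h (r(y, h) = 4 - ((y + h) + h) = 4 - ((h + y) + h) = 4 - (y + 2*h) = 4 + (-y - 2*h) = 4 - y - 2*h)
r(1, -4)*121 + √(55 + J(0, -4)) = (4 - 1*1 - 2*(-4))*121 + √(55 + (-⅖ + (⅕)*(-4))) = (4 - 1 + 8)*121 + √(55 + (-⅖ - ⅘)) = 11*121 + √(55 - 6/5) = 1331 + √(269/5) = 1331 + √1345/5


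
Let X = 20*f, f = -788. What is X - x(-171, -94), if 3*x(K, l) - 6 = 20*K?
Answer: -14622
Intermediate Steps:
x(K, l) = 2 + 20*K/3 (x(K, l) = 2 + (20*K)/3 = 2 + 20*K/3)
X = -15760 (X = 20*(-788) = -15760)
X - x(-171, -94) = -15760 - (2 + (20/3)*(-171)) = -15760 - (2 - 1140) = -15760 - 1*(-1138) = -15760 + 1138 = -14622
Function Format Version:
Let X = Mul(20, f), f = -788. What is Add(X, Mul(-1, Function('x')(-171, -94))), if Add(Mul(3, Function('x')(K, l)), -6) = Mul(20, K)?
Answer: -14622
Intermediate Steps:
Function('x')(K, l) = Add(2, Mul(Rational(20, 3), K)) (Function('x')(K, l) = Add(2, Mul(Rational(1, 3), Mul(20, K))) = Add(2, Mul(Rational(20, 3), K)))
X = -15760 (X = Mul(20, -788) = -15760)
Add(X, Mul(-1, Function('x')(-171, -94))) = Add(-15760, Mul(-1, Add(2, Mul(Rational(20, 3), -171)))) = Add(-15760, Mul(-1, Add(2, -1140))) = Add(-15760, Mul(-1, -1138)) = Add(-15760, 1138) = -14622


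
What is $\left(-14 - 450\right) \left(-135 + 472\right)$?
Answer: $-156368$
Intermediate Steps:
$\left(-14 - 450\right) \left(-135 + 472\right) = \left(-464\right) 337 = -156368$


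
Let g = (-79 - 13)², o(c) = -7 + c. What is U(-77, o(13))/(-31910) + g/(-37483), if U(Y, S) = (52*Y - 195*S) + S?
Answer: -38187048/598041265 ≈ -0.063854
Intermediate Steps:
U(Y, S) = -194*S + 52*Y (U(Y, S) = (-195*S + 52*Y) + S = -194*S + 52*Y)
g = 8464 (g = (-92)² = 8464)
U(-77, o(13))/(-31910) + g/(-37483) = (-194*(-7 + 13) + 52*(-77))/(-31910) + 8464/(-37483) = (-194*6 - 4004)*(-1/31910) + 8464*(-1/37483) = (-1164 - 4004)*(-1/31910) - 8464/37483 = -5168*(-1/31910) - 8464/37483 = 2584/15955 - 8464/37483 = -38187048/598041265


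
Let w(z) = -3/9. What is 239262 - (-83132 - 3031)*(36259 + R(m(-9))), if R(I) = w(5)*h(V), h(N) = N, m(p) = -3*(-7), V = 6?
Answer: 3124251153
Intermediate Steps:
m(p) = 21
w(z) = -1/3 (w(z) = -3*1/9 = -1/3)
R(I) = -2 (R(I) = -1/3*6 = -2)
239262 - (-83132 - 3031)*(36259 + R(m(-9))) = 239262 - (-83132 - 3031)*(36259 - 2) = 239262 - (-86163)*36257 = 239262 - 1*(-3124011891) = 239262 + 3124011891 = 3124251153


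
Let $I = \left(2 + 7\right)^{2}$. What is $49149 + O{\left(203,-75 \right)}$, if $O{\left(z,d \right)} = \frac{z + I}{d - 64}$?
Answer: $\frac{6831427}{139} \approx 49147.0$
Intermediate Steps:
$I = 81$ ($I = 9^{2} = 81$)
$O{\left(z,d \right)} = \frac{81 + z}{-64 + d}$ ($O{\left(z,d \right)} = \frac{z + 81}{d - 64} = \frac{81 + z}{-64 + d}$)
$49149 + O{\left(203,-75 \right)} = 49149 + \frac{81 + 203}{-64 - 75} = 49149 + \frac{1}{-139} \cdot 284 = 49149 - \frac{284}{139} = \frac{6831427}{139}$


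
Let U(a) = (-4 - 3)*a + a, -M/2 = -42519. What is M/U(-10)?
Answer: 14173/10 ≈ 1417.3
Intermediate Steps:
M = 85038 (M = -2*(-42519) = 85038)
U(a) = -6*a (U(a) = -7*a + a = -6*a)
M/U(-10) = 85038/((-6*(-10))) = 85038/60 = 85038*(1/60) = 14173/10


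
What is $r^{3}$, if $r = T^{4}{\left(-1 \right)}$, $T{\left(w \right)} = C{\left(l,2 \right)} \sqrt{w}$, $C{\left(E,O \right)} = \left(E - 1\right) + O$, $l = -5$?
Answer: $16777216$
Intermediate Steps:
$C{\left(E,O \right)} = -1 + E + O$ ($C{\left(E,O \right)} = \left(-1 + E\right) + O = -1 + E + O$)
$T{\left(w \right)} = - 4 \sqrt{w}$ ($T{\left(w \right)} = \left(-1 - 5 + 2\right) \sqrt{w} = - 4 \sqrt{w}$)
$r = 256$ ($r = \left(- 4 \sqrt{-1}\right)^{4} = \left(- 4 i\right)^{4} = 256$)
$r^{3} = 256^{3} = 16777216$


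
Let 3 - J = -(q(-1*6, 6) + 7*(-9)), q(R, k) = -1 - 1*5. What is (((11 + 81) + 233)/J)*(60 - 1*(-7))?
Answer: -21775/66 ≈ -329.92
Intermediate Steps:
q(R, k) = -6 (q(R, k) = -1 - 5 = -6)
J = -66 (J = 3 - (-1)*(-6 + 7*(-9)) = 3 - (-1)*(-6 - 63) = 3 - (-1)*(-69) = 3 - 1*69 = 3 - 69 = -66)
(((11 + 81) + 233)/J)*(60 - 1*(-7)) = (((11 + 81) + 233)/(-66))*(60 - 1*(-7)) = ((92 + 233)*(-1/66))*(60 + 7) = (325*(-1/66))*67 = -325/66*67 = -21775/66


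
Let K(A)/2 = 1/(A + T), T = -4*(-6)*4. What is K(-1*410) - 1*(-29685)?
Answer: 4660544/157 ≈ 29685.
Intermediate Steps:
T = 96 (T = 24*4 = 96)
K(A) = 2/(96 + A) (K(A) = 2/(A + 96) = 2/(96 + A))
K(-1*410) - 1*(-29685) = 2/(96 - 1*410) - 1*(-29685) = 2/(96 - 410) + 29685 = 2/(-314) + 29685 = 2*(-1/314) + 29685 = -1/157 + 29685 = 4660544/157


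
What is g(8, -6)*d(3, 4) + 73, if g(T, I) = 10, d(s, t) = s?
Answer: 103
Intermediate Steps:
g(8, -6)*d(3, 4) + 73 = 10*3 + 73 = 30 + 73 = 103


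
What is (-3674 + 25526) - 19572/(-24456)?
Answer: 44536007/2038 ≈ 21853.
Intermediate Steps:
(-3674 + 25526) - 19572/(-24456) = 21852 - 19572*(-1/24456) = 21852 + 1631/2038 = 44536007/2038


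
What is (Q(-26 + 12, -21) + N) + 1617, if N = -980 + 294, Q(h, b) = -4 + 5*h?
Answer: 857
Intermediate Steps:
N = -686
(Q(-26 + 12, -21) + N) + 1617 = ((-4 + 5*(-26 + 12)) - 686) + 1617 = ((-4 + 5*(-14)) - 686) + 1617 = ((-4 - 70) - 686) + 1617 = (-74 - 686) + 1617 = -760 + 1617 = 857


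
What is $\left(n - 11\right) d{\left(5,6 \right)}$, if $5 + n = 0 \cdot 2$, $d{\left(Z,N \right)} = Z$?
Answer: $-80$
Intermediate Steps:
$n = -5$ ($n = -5 + 0 \cdot 2 = -5 + 0 = -5$)
$\left(n - 11\right) d{\left(5,6 \right)} = \left(-5 - 11\right) 5 = \left(-16\right) 5 = -80$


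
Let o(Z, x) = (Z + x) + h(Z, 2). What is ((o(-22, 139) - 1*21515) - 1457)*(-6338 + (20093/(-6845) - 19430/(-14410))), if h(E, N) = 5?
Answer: 285768663379160/1972729 ≈ 1.4486e+8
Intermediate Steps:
o(Z, x) = 5 + Z + x (o(Z, x) = (Z + x) + 5 = 5 + Z + x)
((o(-22, 139) - 1*21515) - 1457)*(-6338 + (20093/(-6845) - 19430/(-14410))) = (((5 - 22 + 139) - 1*21515) - 1457)*(-6338 + (20093/(-6845) - 19430/(-14410))) = ((122 - 21515) - 1457)*(-6338 + (20093*(-1/6845) - 19430*(-1/14410))) = (-21393 - 1457)*(-6338 + (-20093/6845 + 1943/1441)) = -22850*(-6338 - 15654178/9863645) = -22850*(-62531436188/9863645) = 285768663379160/1972729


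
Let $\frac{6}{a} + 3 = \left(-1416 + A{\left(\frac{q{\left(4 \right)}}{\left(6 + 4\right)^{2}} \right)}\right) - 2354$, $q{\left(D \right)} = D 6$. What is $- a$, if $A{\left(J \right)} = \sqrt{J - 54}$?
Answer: $\frac{80850}{50841367} + \frac{240 i \sqrt{21}}{355889569} \approx 0.0015902 + 3.0903 \cdot 10^{-6} i$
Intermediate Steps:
$q{\left(D \right)} = 6 D$
$A{\left(J \right)} = \sqrt{-54 + J}$
$a = \frac{6}{-3773 + \frac{8 i \sqrt{21}}{5}}$ ($a = \frac{6}{-3 - \left(3770 - \sqrt{-54 + \frac{6 \cdot 4}{\left(6 + 4\right)^{2}}}\right)} = \frac{6}{-3 - \left(3770 - \sqrt{-54 + \frac{24}{10^{2}}}\right)} = \frac{6}{-3 - \left(3770 - \sqrt{-54 + \frac{24}{100}}\right)} = \frac{6}{-3 - \left(3770 - \sqrt{-54 + 24 \cdot \frac{1}{100}}\right)} = \frac{6}{-3 - \left(3770 - \sqrt{-54 + \frac{6}{25}}\right)} = \frac{6}{-3 - \left(3770 - \frac{8 i \sqrt{21}}{5}\right)} = \frac{6}{-3773 + \frac{8 i \sqrt{21}}{5}} \approx -0.0015902 - 3.0903 \cdot 10^{-6} i$)
$- a = - (- \frac{80850}{50841367} - \frac{240 i \sqrt{21}}{355889569}) = \frac{80850}{50841367} + \frac{240 i \sqrt{21}}{355889569}$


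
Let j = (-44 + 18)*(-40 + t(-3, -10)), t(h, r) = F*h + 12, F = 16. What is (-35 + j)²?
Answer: 3767481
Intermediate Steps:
t(h, r) = 12 + 16*h (t(h, r) = 16*h + 12 = 12 + 16*h)
j = 1976 (j = (-44 + 18)*(-40 + (12 + 16*(-3))) = -26*(-40 + (12 - 48)) = -26*(-40 - 36) = -26*(-76) = 1976)
(-35 + j)² = (-35 + 1976)² = 1941² = 3767481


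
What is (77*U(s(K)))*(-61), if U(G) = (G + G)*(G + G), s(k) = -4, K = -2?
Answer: -300608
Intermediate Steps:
U(G) = 4*G**2 (U(G) = (2*G)*(2*G) = 4*G**2)
(77*U(s(K)))*(-61) = (77*(4*(-4)**2))*(-61) = (77*(4*16))*(-61) = (77*64)*(-61) = 4928*(-61) = -300608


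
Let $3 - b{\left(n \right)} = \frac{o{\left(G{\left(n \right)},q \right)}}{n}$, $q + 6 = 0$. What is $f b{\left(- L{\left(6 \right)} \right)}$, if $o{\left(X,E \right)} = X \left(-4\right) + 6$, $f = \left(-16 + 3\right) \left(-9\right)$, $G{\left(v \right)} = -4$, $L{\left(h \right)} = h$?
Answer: $780$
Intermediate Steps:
$q = -6$ ($q = -6 + 0 = -6$)
$f = 117$ ($f = \left(-13\right) \left(-9\right) = 117$)
$o{\left(X,E \right)} = 6 - 4 X$ ($o{\left(X,E \right)} = - 4 X + 6 = 6 - 4 X$)
$b{\left(n \right)} = 3 - \frac{22}{n}$ ($b{\left(n \right)} = 3 - \frac{6 - -16}{n} = 3 - \frac{6 + 16}{n} = 3 - \frac{22}{n}$)
$f b{\left(- L{\left(6 \right)} \right)} = 117 \left(3 - \frac{22}{\left(-1\right) 6}\right) = 117 \left(3 - \frac{22}{-6}\right) = 117 \left(3 - - \frac{11}{3}\right) = 117 \left(3 + \frac{11}{3}\right) = 117 \cdot \frac{20}{3} = 780$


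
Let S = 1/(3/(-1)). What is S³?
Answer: -1/27 ≈ -0.037037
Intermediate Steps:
S = -⅓ (S = 1/(3*(-1)) = 1/(-3) = -⅓ ≈ -0.33333)
S³ = (-⅓)³ = -1/27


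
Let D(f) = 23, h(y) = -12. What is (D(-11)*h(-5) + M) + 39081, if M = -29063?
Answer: 9742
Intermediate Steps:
(D(-11)*h(-5) + M) + 39081 = (23*(-12) - 29063) + 39081 = (-276 - 29063) + 39081 = -29339 + 39081 = 9742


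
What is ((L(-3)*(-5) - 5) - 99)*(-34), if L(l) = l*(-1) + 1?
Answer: 4216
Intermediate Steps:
L(l) = 1 - l (L(l) = -l + 1 = 1 - l)
((L(-3)*(-5) - 5) - 99)*(-34) = (((1 - 1*(-3))*(-5) - 5) - 99)*(-34) = (((1 + 3)*(-5) - 5) - 99)*(-34) = ((4*(-5) - 5) - 99)*(-34) = ((-20 - 5) - 99)*(-34) = (-25 - 99)*(-34) = -124*(-34) = 4216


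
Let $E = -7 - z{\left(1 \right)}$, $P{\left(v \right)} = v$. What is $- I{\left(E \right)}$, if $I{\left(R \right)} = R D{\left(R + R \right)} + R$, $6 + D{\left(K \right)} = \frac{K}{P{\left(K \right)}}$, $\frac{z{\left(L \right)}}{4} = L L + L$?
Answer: $-60$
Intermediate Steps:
$z{\left(L \right)} = 4 L + 4 L^{2}$ ($z{\left(L \right)} = 4 \left(L L + L\right) = 4 \left(L^{2} + L\right) = 4 \left(L + L^{2}\right) = 4 L + 4 L^{2}$)
$D{\left(K \right)} = -5$ ($D{\left(K \right)} = -6 + \frac{K}{K} = -6 + 1 = -5$)
$E = -15$ ($E = -7 - 4 \cdot 1 \left(1 + 1\right) = -7 - 4 \cdot 1 \cdot 2 = -7 - 8 = -15$)
$I{\left(R \right)} = - 4 R$ ($I{\left(R \right)} = R \left(-5\right) + R = - 5 R + R = - 4 R$)
$- I{\left(E \right)} = - \left(-4\right) \left(-15\right) = \left(-1\right) 60 = -60$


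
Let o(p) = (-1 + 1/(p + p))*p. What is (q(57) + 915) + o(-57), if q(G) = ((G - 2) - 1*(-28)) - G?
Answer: 1997/2 ≈ 998.50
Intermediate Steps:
o(p) = p*(-1 + 1/(2*p)) (o(p) = (-1 + 1/(2*p))*p = p*(-1 + 1/(2*p)))
q(G) = 26 (q(G) = ((-2 + G) + 28) - G = (26 + G) - G = 26)
(q(57) + 915) + o(-57) = (26 + 915) + (½ - 1*(-57)) = 941 + (½ + 57) = 941 + 115/2 = 1997/2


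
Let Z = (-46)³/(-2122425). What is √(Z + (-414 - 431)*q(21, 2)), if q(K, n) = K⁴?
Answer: I*√3290152853021815637/141495 ≈ 12819.0*I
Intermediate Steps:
Z = 97336/2122425 (Z = -97336*(-1/2122425) = 97336/2122425 ≈ 0.045861)
√(Z + (-414 - 431)*q(21, 2)) = √(97336/2122425 + (-414 - 431)*21⁴) = √(97336/2122425 - 845*194481) = √(97336/2122425 - 164336445) = √(-348791779181789/2122425) = I*√3290152853021815637/141495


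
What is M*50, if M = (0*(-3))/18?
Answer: 0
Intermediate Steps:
M = 0 (M = 0*(1/18) = 0)
M*50 = 0*50 = 0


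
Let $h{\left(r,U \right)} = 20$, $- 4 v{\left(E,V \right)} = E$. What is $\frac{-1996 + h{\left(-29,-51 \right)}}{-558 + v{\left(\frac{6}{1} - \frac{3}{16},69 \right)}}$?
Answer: $\frac{126464}{35805} \approx 3.532$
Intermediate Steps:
$v{\left(E,V \right)} = - \frac{E}{4}$
$\frac{-1996 + h{\left(-29,-51 \right)}}{-558 + v{\left(\frac{6}{1} - \frac{3}{16},69 \right)}} = \frac{-1996 + 20}{-558 - \frac{\frac{6}{1} - \frac{3}{16}}{4}} = - \frac{1976}{-558 - \frac{6 \cdot 1 - \frac{3}{16}}{4}} = - \frac{1976}{-558 - \frac{6 - \frac{3}{16}}{4}} = - \frac{1976}{-558 - \frac{93}{64}} = - \frac{1976}{- \frac{35805}{64}} = \left(-1976\right) \left(- \frac{64}{35805}\right) = \frac{126464}{35805}$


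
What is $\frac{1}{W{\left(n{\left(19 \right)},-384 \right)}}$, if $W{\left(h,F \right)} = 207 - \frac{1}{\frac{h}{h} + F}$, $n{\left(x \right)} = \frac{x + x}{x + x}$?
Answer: $\frac{383}{79282} \approx 0.0048309$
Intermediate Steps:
$n{\left(x \right)} = 1$ ($n{\left(x \right)} = \frac{2 x}{2 x} = 2 x \frac{1}{2 x} = 1$)
$W{\left(h,F \right)} = 207 - \frac{1}{1 + F}$
$\frac{1}{W{\left(n{\left(19 \right)},-384 \right)}} = \frac{1}{\frac{1}{1 - 384} \left(206 + 207 \left(-384\right)\right)} = \frac{1}{\frac{1}{-383} \left(206 - 79488\right)} = \frac{1}{\left(- \frac{1}{383}\right) \left(-79282\right)} = \frac{1}{\frac{79282}{383}} = \frac{383}{79282}$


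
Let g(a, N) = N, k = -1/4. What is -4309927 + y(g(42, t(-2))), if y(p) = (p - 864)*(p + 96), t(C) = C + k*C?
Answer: -17566867/4 ≈ -4.3917e+6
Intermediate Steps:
k = -¼ (k = -1*¼ = -¼ ≈ -0.25000)
t(C) = 3*C/4 (t(C) = C - C/4 = 3*C/4)
y(p) = (-864 + p)*(96 + p)
-4309927 + y(g(42, t(-2))) = -4309927 + (-82944 + ((¾)*(-2))² - 576*(-2)) = -4309927 + (-82944 + (-3/2)² - 768*(-3/2)) = -4309927 + (-82944 + 9/4 + 1152) = -4309927 - 327159/4 = -17566867/4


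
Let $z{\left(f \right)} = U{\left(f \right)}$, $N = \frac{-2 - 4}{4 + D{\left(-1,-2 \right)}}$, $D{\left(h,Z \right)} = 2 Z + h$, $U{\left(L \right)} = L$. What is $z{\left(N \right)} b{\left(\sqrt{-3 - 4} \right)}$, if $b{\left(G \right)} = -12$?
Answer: $-72$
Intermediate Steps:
$D{\left(h,Z \right)} = h + 2 Z$
$N = 6$ ($N = \frac{-2 - 4}{4 + \left(-1 + 2 \left(-2\right)\right)} = - \frac{6}{4 - 5} = - \frac{6}{-1} = \left(-6\right) \left(-1\right) = 6$)
$z{\left(f \right)} = f$
$z{\left(N \right)} b{\left(\sqrt{-3 - 4} \right)} = 6 \left(-12\right) = -72$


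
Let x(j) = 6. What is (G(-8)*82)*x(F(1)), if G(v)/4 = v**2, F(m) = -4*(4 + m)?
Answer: 125952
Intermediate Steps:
F(m) = -16 - 4*m
G(v) = 4*v**2
(G(-8)*82)*x(F(1)) = ((4*(-8)**2)*82)*6 = ((4*64)*82)*6 = (256*82)*6 = 20992*6 = 125952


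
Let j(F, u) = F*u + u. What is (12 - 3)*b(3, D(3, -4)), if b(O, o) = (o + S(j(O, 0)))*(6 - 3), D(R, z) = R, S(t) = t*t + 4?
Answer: 189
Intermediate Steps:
j(F, u) = u + F*u
S(t) = 4 + t**2 (S(t) = t**2 + 4 = 4 + t**2)
b(O, o) = 12 + 3*o (b(O, o) = (o + (4 + (0*(1 + O))**2))*(6 - 3) = (o + (4 + 0**2))*3 = (o + (4 + 0))*3 = (o + 4)*3 = (4 + o)*3 = 12 + 3*o)
(12 - 3)*b(3, D(3, -4)) = (12 - 3)*(12 + 3*3) = 9*(12 + 9) = 9*21 = 189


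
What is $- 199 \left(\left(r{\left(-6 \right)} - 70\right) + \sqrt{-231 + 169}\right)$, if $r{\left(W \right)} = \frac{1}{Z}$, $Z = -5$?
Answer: $\frac{69849}{5} - 199 i \sqrt{62} \approx 13970.0 - 1566.9 i$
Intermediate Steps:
$r{\left(W \right)} = - \frac{1}{5}$ ($r{\left(W \right)} = \frac{1}{-5} = - \frac{1}{5}$)
$- 199 \left(\left(r{\left(-6 \right)} - 70\right) + \sqrt{-231 + 169}\right) = - 199 \left(\left(- \frac{1}{5} - 70\right) + \sqrt{-231 + 169}\right) = - 199 \left(\left(- \frac{1}{5} - 70\right) + \sqrt{-62}\right) = - 199 \left(- \frac{351}{5} + i \sqrt{62}\right) = \frac{69849}{5} - 199 i \sqrt{62}$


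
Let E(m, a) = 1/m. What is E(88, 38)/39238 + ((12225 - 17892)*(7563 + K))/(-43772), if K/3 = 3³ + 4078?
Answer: 97242349324679/37785566192 ≈ 2573.5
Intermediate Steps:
K = 12315 (K = 3*(3³ + 4078) = 3*(27 + 4078) = 3*4105 = 12315)
E(88, 38)/39238 + ((12225 - 17892)*(7563 + K))/(-43772) = 1/(88*39238) + ((12225 - 17892)*(7563 + 12315))/(-43772) = (1/88)*(1/39238) - 5667*19878*(-1/43772) = 1/3452944 - 112648626*(-1/43772) = 1/3452944 + 56324313/21886 = 97242349324679/37785566192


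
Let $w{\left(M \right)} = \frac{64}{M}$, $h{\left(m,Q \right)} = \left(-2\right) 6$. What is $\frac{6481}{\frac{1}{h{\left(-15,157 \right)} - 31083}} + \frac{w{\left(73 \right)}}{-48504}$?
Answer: $- \frac{89195513680313}{442599} \approx -2.0153 \cdot 10^{8}$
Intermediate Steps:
$h{\left(m,Q \right)} = -12$
$\frac{6481}{\frac{1}{h{\left(-15,157 \right)} - 31083}} + \frac{w{\left(73 \right)}}{-48504} = \frac{6481}{\frac{1}{-12 - 31083}} + \frac{64 \cdot \frac{1}{73}}{-48504} = \frac{6481}{\frac{1}{-31095}} + 64 \cdot \frac{1}{73} \left(- \frac{1}{48504}\right) = \frac{6481}{- \frac{1}{31095}} + \frac{64}{73} \left(- \frac{1}{48504}\right) = 6481 \left(-31095\right) - \frac{8}{442599} = -201526695 - \frac{8}{442599} = - \frac{89195513680313}{442599}$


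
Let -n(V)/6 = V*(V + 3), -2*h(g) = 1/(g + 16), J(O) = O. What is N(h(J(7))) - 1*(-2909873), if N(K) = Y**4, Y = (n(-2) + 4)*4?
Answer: 19687089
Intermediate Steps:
h(g) = -1/(2*(16 + g)) (h(g) = -1/(2*(g + 16)) = -1/(2*(16 + g)))
n(V) = -6*V*(3 + V) (n(V) = -6*V*(V + 3) = -6*V*(3 + V))
Y = 64 (Y = (-6*(-2)*(3 - 2) + 4)*4 = (-6*(-2)*1 + 4)*4 = (12 + 4)*4 = 16*4 = 64)
N(K) = 16777216 (N(K) = 64**4 = 16777216)
N(h(J(7))) - 1*(-2909873) = 16777216 - 1*(-2909873) = 16777216 + 2909873 = 19687089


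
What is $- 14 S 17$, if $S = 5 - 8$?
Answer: $714$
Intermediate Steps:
$S = -3$ ($S = 5 - 8 = -3$)
$- 14 S 17 = \left(-14\right) \left(-3\right) 17 = 42 \cdot 17 = 714$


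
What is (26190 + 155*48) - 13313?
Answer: 20317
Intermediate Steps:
(26190 + 155*48) - 13313 = (26190 + 7440) - 13313 = 33630 - 13313 = 20317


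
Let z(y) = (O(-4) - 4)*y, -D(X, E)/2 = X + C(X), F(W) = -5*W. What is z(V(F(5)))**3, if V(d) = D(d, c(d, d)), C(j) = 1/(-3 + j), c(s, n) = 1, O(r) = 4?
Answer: 0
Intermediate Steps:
D(X, E) = -2*X - 2/(-3 + X) (D(X, E) = -2*(X + 1/(-3 + X)) = -2*X - 2/(-3 + X))
V(d) = 2*(-1 - d*(-3 + d))/(-3 + d)
z(y) = 0 (z(y) = (4 - 4)*y = 0*y = 0)
z(V(F(5)))**3 = 0**3 = 0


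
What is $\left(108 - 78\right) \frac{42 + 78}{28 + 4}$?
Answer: $\frac{225}{2} \approx 112.5$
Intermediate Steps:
$\left(108 - 78\right) \frac{42 + 78}{28 + 4} = 30 \cdot \frac{120}{32} = 30 \cdot 120 \cdot \frac{1}{32} = 30 \cdot \frac{15}{4} = \frac{225}{2}$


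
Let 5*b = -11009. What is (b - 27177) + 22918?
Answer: -32304/5 ≈ -6460.8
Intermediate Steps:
b = -11009/5 (b = (⅕)*(-11009) = -11009/5 ≈ -2201.8)
(b - 27177) + 22918 = (-11009/5 - 27177) + 22918 = -146894/5 + 22918 = -32304/5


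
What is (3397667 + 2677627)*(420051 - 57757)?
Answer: 2201042564436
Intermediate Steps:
(3397667 + 2677627)*(420051 - 57757) = 6075294*362294 = 2201042564436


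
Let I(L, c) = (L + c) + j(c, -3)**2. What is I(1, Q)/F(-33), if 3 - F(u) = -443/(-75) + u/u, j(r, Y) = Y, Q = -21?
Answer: 825/293 ≈ 2.8157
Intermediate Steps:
F(u) = -293/75 (F(u) = 3 - (-443/(-75) + u/u) = 3 - (-443*(-1/75) + 1) = 3 - (443/75 + 1) = 3 - 1*518/75 = 3 - 518/75 = -293/75)
I(L, c) = 9 + L + c (I(L, c) = (L + c) + (-3)**2 = (L + c) + 9 = 9 + L + c)
I(1, Q)/F(-33) = (9 + 1 - 21)/(-293/75) = -11*(-75/293) = 825/293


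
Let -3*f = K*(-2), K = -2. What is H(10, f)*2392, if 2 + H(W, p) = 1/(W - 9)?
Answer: -2392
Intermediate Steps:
f = -4/3 (f = -(-2)*(-2)/3 = -⅓*4 = -4/3 ≈ -1.3333)
H(W, p) = -2 + 1/(-9 + W) (H(W, p) = -2 + 1/(W - 9) = -2 + 1/(-9 + W))
H(10, f)*2392 = ((19 - 2*10)/(-9 + 10))*2392 = ((19 - 20)/1)*2392 = (1*(-1))*2392 = -1*2392 = -2392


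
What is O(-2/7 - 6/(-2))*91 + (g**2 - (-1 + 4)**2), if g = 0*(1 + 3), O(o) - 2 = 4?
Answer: 537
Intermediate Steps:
O(o) = 6 (O(o) = 2 + 4 = 6)
g = 0 (g = 0*4 = 0)
O(-2/7 - 6/(-2))*91 + (g**2 - (-1 + 4)**2) = 6*91 + (0**2 - (-1 + 4)**2) = 546 + (0 - 1*3**2) = 546 + (0 - 1*9) = 546 + (0 - 9) = 546 - 9 = 537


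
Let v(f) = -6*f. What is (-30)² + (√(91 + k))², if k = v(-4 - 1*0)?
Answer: 1015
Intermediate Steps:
k = 24 (k = -6*(-4 - 1*0) = -6*(-4 + 0) = -6*(-4) = 24)
(-30)² + (√(91 + k))² = (-30)² + (√(91 + 24))² = 900 + (√115)² = 900 + 115 = 1015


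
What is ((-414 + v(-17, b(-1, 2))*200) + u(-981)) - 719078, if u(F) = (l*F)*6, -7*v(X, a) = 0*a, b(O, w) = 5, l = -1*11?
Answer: -654746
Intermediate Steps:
l = -11
v(X, a) = 0 (v(X, a) = -0*a = -⅐*0 = 0)
u(F) = -66*F (u(F) = -11*F*6 = -66*F)
((-414 + v(-17, b(-1, 2))*200) + u(-981)) - 719078 = ((-414 + 0*200) - 66*(-981)) - 719078 = ((-414 + 0) + 64746) - 719078 = (-414 + 64746) - 719078 = 64332 - 719078 = -654746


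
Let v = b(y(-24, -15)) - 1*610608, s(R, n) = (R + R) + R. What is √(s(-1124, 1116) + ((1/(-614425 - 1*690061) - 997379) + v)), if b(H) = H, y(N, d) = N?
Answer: I*√2742064224547427554/1304486 ≈ 1269.4*I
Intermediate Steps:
s(R, n) = 3*R (s(R, n) = 2*R + R = 3*R)
v = -610632 (v = -24 - 1*610608 = -24 - 610608 = -610632)
√(s(-1124, 1116) + ((1/(-614425 - 1*690061) - 997379) + v)) = √(3*(-1124) + ((1/(-614425 - 1*690061) - 997379) - 610632)) = √(-3372 + ((1/(-614425 - 690061) - 997379) - 610632)) = √(-3372 + ((1/(-1304486) - 997379) - 610632)) = √(-3372 + ((-1/1304486 - 997379) - 610632)) = √(-3372 + (-1301066942195/1304486 - 610632)) = √(-3372 - 2097627837347/1304486) = √(-2102026564139/1304486) = I*√2742064224547427554/1304486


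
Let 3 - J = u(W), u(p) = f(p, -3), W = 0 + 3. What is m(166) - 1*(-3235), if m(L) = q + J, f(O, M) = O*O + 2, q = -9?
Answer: 3218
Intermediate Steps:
W = 3
f(O, M) = 2 + O² (f(O, M) = O² + 2 = 2 + O²)
u(p) = 2 + p²
J = -8 (J = 3 - (2 + 3²) = 3 - (2 + 9) = 3 - 1*11 = 3 - 11 = -8)
m(L) = -17 (m(L) = -9 - 8 = -17)
m(166) - 1*(-3235) = -17 - 1*(-3235) = -17 + 3235 = 3218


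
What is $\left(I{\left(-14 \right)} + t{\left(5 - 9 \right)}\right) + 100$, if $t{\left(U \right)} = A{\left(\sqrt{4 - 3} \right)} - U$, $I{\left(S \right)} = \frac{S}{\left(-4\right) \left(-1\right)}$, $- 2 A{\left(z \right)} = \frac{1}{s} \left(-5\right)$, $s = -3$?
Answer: $\frac{299}{3} \approx 99.667$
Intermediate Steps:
$A{\left(z \right)} = - \frac{5}{6}$ ($A{\left(z \right)} = - \frac{\frac{1}{-3} \left(-5\right)}{2} = - \frac{\left(- \frac{1}{3}\right) \left(-5\right)}{2} = \left(- \frac{1}{2}\right) \frac{5}{3} = - \frac{5}{6}$)
$I{\left(S \right)} = \frac{S}{4}$
$t{\left(U \right)} = - \frac{5}{6} - U$
$\left(I{\left(-14 \right)} + t{\left(5 - 9 \right)}\right) + 100 = \left(\frac{1}{4} \left(-14\right) - \left(\frac{35}{6} - 9\right)\right) + 100 = \left(- \frac{7}{2} - - \frac{19}{6}\right) + 100 = \left(- \frac{7}{2} + \left(- \frac{5}{6} + 4\right)\right) + 100 = \left(- \frac{7}{2} + \frac{19}{6}\right) + 100 = - \frac{1}{3} + 100 = \frac{299}{3}$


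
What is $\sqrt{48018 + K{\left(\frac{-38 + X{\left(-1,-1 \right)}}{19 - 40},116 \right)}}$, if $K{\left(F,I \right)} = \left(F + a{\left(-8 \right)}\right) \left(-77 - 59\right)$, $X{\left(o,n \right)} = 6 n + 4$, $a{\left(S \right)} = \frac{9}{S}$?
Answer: $\frac{\sqrt{21129171}}{21} \approx 218.89$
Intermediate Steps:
$X{\left(o,n \right)} = 4 + 6 n$
$K{\left(F,I \right)} = 153 - 136 F$ ($K{\left(F,I \right)} = \left(F + \frac{9}{-8}\right) \left(-77 - 59\right) = \left(F + 9 \left(- \frac{1}{8}\right)\right) \left(-136\right) = \left(F - \frac{9}{8}\right) \left(-136\right) = \left(- \frac{9}{8} + F\right) \left(-136\right) = 153 - 136 F$)
$\sqrt{48018 + K{\left(\frac{-38 + X{\left(-1,-1 \right)}}{19 - 40},116 \right)}} = \sqrt{48018 + \left(153 - 136 \frac{-38 + \left(4 + 6 \left(-1\right)\right)}{19 - 40}\right)} = \sqrt{48018 + \left(153 - 136 \frac{-38 + \left(4 - 6\right)}{-21}\right)} = \sqrt{48018 + \left(153 - 136 \left(-38 - 2\right) \left(- \frac{1}{21}\right)\right)} = \sqrt{48018 + \left(153 - 136 \left(\left(-40\right) \left(- \frac{1}{21}\right)\right)\right)} = \sqrt{48018 + \left(153 - \frac{5440}{21}\right)} = \sqrt{48018 - \frac{2227}{21}} = \sqrt{\frac{1006151}{21}} = \frac{\sqrt{21129171}}{21}$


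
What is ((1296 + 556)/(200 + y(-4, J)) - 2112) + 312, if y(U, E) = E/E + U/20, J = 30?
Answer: -449485/251 ≈ -1790.8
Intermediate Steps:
y(U, E) = 1 + U/20 (y(U, E) = 1 + U*(1/20) = 1 + U/20)
((1296 + 556)/(200 + y(-4, J)) - 2112) + 312 = ((1296 + 556)/(200 + (1 + (1/20)*(-4))) - 2112) + 312 = (1852/(200 + (1 - ⅕)) - 2112) + 312 = (1852/(200 + ⅘) - 2112) + 312 = (1852/(1004/5) - 2112) + 312 = (1852*(5/1004) - 2112) + 312 = (2315/251 - 2112) + 312 = -527797/251 + 312 = -449485/251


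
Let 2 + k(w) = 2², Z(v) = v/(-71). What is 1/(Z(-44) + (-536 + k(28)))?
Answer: -71/37870 ≈ -0.0018748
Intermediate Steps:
Z(v) = -v/71 (Z(v) = v*(-1/71) = -v/71)
k(w) = 2 (k(w) = -2 + 2² = -2 + 4 = 2)
1/(Z(-44) + (-536 + k(28))) = 1/(-1/71*(-44) + (-536 + 2)) = 1/(44/71 - 534) = 1/(-37870/71) = -71/37870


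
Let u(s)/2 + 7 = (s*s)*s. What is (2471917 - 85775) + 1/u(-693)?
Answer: 1588276074176175/665625128 ≈ 2.3861e+6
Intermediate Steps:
u(s) = -14 + 2*s³ (u(s) = -14 + 2*((s*s)*s) = -14 + 2*(s²*s) = -14 + 2*s³)
(2471917 - 85775) + 1/u(-693) = (2471917 - 85775) + 1/(-14 + 2*(-693)³) = 2386142 + 1/(-14 + 2*(-332812557)) = 2386142 + 1/(-14 - 665625114) = 2386142 + 1/(-665625128) = 2386142 - 1/665625128 = 1588276074176175/665625128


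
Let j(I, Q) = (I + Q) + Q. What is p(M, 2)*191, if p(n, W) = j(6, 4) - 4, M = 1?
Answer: 1910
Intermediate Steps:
j(I, Q) = I + 2*Q
p(n, W) = 10 (p(n, W) = (6 + 2*4) - 4 = (6 + 8) - 4 = 14 - 4 = 10)
p(M, 2)*191 = 10*191 = 1910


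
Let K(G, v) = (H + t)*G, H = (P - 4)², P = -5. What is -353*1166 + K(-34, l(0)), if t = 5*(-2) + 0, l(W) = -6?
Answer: -414012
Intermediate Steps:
H = 81 (H = (-5 - 4)² = (-9)² = 81)
t = -10 (t = -10 + 0 = -10)
K(G, v) = 71*G (K(G, v) = (81 - 10)*G = 71*G)
-353*1166 + K(-34, l(0)) = -353*1166 + 71*(-34) = -411598 - 2414 = -414012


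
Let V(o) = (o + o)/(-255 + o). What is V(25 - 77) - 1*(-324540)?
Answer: 99633884/307 ≈ 3.2454e+5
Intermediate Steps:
V(o) = 2*o/(-255 + o) (V(o) = (2*o)/(-255 + o) = 2*o/(-255 + o))
V(25 - 77) - 1*(-324540) = 2*(25 - 77)/(-255 + (25 - 77)) - 1*(-324540) = 2*(-52)/(-255 - 52) + 324540 = 2*(-52)/(-307) + 324540 = 2*(-52)*(-1/307) + 324540 = 104/307 + 324540 = 99633884/307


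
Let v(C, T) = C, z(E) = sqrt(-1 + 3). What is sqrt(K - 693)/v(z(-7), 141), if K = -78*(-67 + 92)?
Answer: I*sqrt(5286)/2 ≈ 36.352*I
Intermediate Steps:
z(E) = sqrt(2)
K = -1950 (K = -78*25 = -1950)
sqrt(K - 693)/v(z(-7), 141) = sqrt(-1950 - 693)/(sqrt(2)) = sqrt(-2643)*(sqrt(2)/2) = (I*sqrt(2643))*(sqrt(2)/2) = I*sqrt(5286)/2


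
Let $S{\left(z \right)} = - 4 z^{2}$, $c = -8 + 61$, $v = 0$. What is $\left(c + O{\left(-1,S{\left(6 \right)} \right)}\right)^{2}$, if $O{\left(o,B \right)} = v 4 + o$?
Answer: $2704$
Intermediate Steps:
$c = 53$
$O{\left(o,B \right)} = o$ ($O{\left(o,B \right)} = 0 \cdot 4 + o = 0 + o = o$)
$\left(c + O{\left(-1,S{\left(6 \right)} \right)}\right)^{2} = \left(53 - 1\right)^{2} = 52^{2} = 2704$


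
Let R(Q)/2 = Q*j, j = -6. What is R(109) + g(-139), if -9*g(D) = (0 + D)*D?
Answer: -31093/9 ≈ -3454.8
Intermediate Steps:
R(Q) = -12*Q (R(Q) = 2*(Q*(-6)) = 2*(-6*Q) = -12*Q)
g(D) = -D²/9 (g(D) = -(0 + D)*D/9 = -D*D/9 = -D²/9)
R(109) + g(-139) = -12*109 - ⅑*(-139)² = -1308 - ⅑*19321 = -1308 - 19321/9 = -31093/9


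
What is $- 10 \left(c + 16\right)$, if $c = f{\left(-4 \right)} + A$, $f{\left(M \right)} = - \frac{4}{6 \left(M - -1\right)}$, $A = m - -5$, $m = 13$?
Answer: $- \frac{3080}{9} \approx -342.22$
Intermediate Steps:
$A = 18$ ($A = 13 - -5 = 13 + 5 = 18$)
$f{\left(M \right)} = - \frac{4}{6 + 6 M}$ ($f{\left(M \right)} = - \frac{4}{6 \left(M + 1\right)} = - \frac{4}{6 \left(1 + M\right)} = - \frac{4}{6 + 6 M}$)
$c = \frac{164}{9}$ ($c = - \frac{2}{3 + 3 \left(-4\right)} + 18 = - \frac{2}{3 - 12} + 18 = - \frac{2}{-9} + 18 = \left(-2\right) \left(- \frac{1}{9}\right) + 18 = \frac{2}{9} + 18 = \frac{164}{9} \approx 18.222$)
$- 10 \left(c + 16\right) = - 10 \left(\frac{164}{9} + 16\right) = \left(-10\right) \frac{308}{9} = - \frac{3080}{9}$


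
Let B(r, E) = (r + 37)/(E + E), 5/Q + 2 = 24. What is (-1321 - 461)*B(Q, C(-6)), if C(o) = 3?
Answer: -22113/2 ≈ -11057.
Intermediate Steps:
Q = 5/22 (Q = 5/(-2 + 24) = 5/22 ≈ 0.22727)
B(r, E) = (37 + r)/(2*E) (B(r, E) = (37 + r)/((2*E)) = (37 + r)*(1/(2*E)) = (37 + r)/(2*E))
(-1321 - 461)*B(Q, C(-6)) = (-1321 - 461)*((½)*(37 + 5/22)/3) = -891*819/(3*22) = -1782*273/44 = -22113/2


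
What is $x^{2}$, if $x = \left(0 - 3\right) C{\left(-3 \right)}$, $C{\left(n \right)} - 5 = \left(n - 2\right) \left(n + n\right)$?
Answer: $11025$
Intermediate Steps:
$C{\left(n \right)} = 5 + 2 n \left(-2 + n\right)$ ($C{\left(n \right)} = 5 + \left(n - 2\right) \left(n + n\right) = 5 + \left(-2 + n\right) 2 n = 5 + 2 n \left(-2 + n\right)$)
$x = -105$ ($x = \left(0 - 3\right) \left(5 - -12 + 2 \left(-3\right)^{2}\right) = - 3 \left(5 + 12 + 2 \cdot 9\right) = - 3 \left(5 + 12 + 18\right) = \left(-3\right) 35 = -105$)
$x^{2} = \left(-105\right)^{2} = 11025$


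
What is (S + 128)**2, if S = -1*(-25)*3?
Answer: 41209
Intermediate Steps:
S = 75 (S = 25*3 = 75)
(S + 128)**2 = (75 + 128)**2 = 203**2 = 41209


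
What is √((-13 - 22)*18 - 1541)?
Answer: I*√2171 ≈ 46.594*I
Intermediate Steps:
√((-13 - 22)*18 - 1541) = √(-35*18 - 1541) = √(-630 - 1541) = √(-2171) = I*√2171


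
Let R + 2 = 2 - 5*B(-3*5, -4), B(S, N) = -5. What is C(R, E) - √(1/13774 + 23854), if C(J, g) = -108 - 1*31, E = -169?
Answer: -139 - √4525654268678/13774 ≈ -293.45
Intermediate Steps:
R = 25 (R = -2 + (2 - 5*(-5)) = -2 + (2 + 25) = -2 + 27 = 25)
C(J, g) = -139 (C(J, g) = -108 - 31 = -139)
C(R, E) - √(1/13774 + 23854) = -139 - √(1/13774 + 23854) = -139 - √(328564997/13774) = -139 - √4525654268678/13774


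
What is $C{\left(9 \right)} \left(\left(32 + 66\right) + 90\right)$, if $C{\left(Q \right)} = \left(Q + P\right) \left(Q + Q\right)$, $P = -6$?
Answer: $10152$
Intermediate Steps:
$C{\left(Q \right)} = 2 Q \left(-6 + Q\right)$ ($C{\left(Q \right)} = \left(Q - 6\right) \left(Q + Q\right) = \left(-6 + Q\right) 2 Q = 2 Q \left(-6 + Q\right)$)
$C{\left(9 \right)} \left(\left(32 + 66\right) + 90\right) = 2 \cdot 9 \left(-6 + 9\right) \left(\left(32 + 66\right) + 90\right) = 2 \cdot 9 \cdot 3 \left(98 + 90\right) = 54 \cdot 188 = 10152$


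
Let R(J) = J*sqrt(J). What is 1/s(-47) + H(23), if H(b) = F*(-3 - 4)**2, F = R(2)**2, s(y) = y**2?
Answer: 865929/2209 ≈ 392.00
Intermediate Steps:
R(J) = J**(3/2)
F = 8 (F = (2**(3/2))**2 = (2*sqrt(2))**2 = 8)
H(b) = 392 (H(b) = 8*(-3 - 4)**2 = 8*(-7)**2 = 8*49 = 392)
1/s(-47) + H(23) = 1/((-47)**2) + 392 = 1/2209 + 392 = 865929/2209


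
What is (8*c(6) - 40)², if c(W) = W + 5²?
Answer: 43264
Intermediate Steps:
c(W) = 25 + W (c(W) = W + 25 = 25 + W)
(8*c(6) - 40)² = (8*(25 + 6) - 40)² = (8*31 - 40)² = (248 - 40)² = 208² = 43264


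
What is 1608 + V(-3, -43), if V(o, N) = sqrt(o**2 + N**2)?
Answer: 1608 + sqrt(1858) ≈ 1651.1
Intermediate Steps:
V(o, N) = sqrt(N**2 + o**2)
1608 + V(-3, -43) = 1608 + sqrt((-43)**2 + (-3)**2) = 1608 + sqrt(1849 + 9) = 1608 + sqrt(1858)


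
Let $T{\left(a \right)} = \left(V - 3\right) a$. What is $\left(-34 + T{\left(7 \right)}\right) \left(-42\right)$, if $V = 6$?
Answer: $546$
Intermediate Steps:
$T{\left(a \right)} = 3 a$ ($T{\left(a \right)} = \left(6 - 3\right) a = 3 a$)
$\left(-34 + T{\left(7 \right)}\right) \left(-42\right) = \left(-34 + 3 \cdot 7\right) \left(-42\right) = \left(-34 + 21\right) \left(-42\right) = \left(-13\right) \left(-42\right) = 546$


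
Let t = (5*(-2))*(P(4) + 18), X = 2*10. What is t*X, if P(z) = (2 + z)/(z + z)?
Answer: -3750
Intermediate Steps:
P(z) = (2 + z)/(2*z) (P(z) = (2 + z)/((2*z)) = (2 + z)*(1/(2*z)) = (2 + z)/(2*z))
X = 20
t = -375/2 (t = (5*(-2))*((½)*(2 + 4)/4 + 18) = -10*((½)*(¼)*6 + 18) = -10*(¾ + 18) = -10*75/4 = -375/2 ≈ -187.50)
t*X = -375/2*20 = -3750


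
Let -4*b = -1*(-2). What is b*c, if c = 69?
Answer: -69/2 ≈ -34.500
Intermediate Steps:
b = -½ (b = -(-1)*(-2)/4 = -¼*2 = -½ ≈ -0.50000)
b*c = -½*69 = -69/2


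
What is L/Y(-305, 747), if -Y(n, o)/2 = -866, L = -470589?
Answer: -470589/1732 ≈ -271.70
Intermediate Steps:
Y(n, o) = 1732 (Y(n, o) = -2*(-866) = 1732)
L/Y(-305, 747) = -470589/1732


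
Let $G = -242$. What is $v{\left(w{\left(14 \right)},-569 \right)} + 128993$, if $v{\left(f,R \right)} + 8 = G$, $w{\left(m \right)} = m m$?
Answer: $128743$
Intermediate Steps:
$w{\left(m \right)} = m^{2}$
$v{\left(f,R \right)} = -250$ ($v{\left(f,R \right)} = -8 - 242 = -250$)
$v{\left(w{\left(14 \right)},-569 \right)} + 128993 = -250 + 128993 = 128743$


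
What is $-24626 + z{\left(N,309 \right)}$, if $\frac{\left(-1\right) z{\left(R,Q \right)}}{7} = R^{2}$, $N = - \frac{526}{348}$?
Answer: $- \frac{746060959}{30276} \approx -24642.0$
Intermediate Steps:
$N = - \frac{263}{174}$ ($N = \left(-526\right) \frac{1}{348} = - \frac{263}{174} \approx -1.5115$)
$z{\left(R,Q \right)} = - 7 R^{2}$
$-24626 + z{\left(N,309 \right)} = -24626 - 7 \left(- \frac{263}{174}\right)^{2} = -24626 - \frac{484183}{30276} = - \frac{746060959}{30276}$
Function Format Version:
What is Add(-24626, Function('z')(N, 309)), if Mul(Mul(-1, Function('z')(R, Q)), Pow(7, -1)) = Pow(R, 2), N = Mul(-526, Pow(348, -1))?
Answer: Rational(-746060959, 30276) ≈ -24642.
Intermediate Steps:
N = Rational(-263, 174) (N = Mul(-526, Rational(1, 348)) = Rational(-263, 174) ≈ -1.5115)
Function('z')(R, Q) = Mul(-7, Pow(R, 2))
Add(-24626, Function('z')(N, 309)) = Add(-24626, Mul(-7, Pow(Rational(-263, 174), 2))) = Add(-24626, Mul(-7, Rational(69169, 30276))) = Add(-24626, Rational(-484183, 30276)) = Rational(-746060959, 30276)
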